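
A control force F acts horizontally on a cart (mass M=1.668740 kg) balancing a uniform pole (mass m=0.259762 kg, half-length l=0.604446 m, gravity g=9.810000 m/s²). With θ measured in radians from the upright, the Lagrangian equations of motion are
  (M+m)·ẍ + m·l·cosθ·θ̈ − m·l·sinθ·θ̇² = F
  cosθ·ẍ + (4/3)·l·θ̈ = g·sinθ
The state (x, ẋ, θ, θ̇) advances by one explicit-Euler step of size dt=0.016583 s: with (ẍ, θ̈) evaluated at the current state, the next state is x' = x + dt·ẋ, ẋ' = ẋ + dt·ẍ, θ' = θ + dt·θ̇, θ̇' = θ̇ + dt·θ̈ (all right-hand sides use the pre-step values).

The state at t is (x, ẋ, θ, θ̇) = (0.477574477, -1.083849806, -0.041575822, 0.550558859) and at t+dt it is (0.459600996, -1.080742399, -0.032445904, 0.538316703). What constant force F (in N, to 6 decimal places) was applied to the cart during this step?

ẍ = (ẋ'−ẋ)/dt = (-1.080742399−-1.083849806)/0.016583 = 0.187385
θ̈ = (θ̇'−θ̇)/dt = (0.538316703−0.550558859)/0.016583 = -0.738235
sinθ=-0.041564, cosθ=0.999136
F = (M+m)·ẍ + m·l·cosθ·θ̈ − m·l·sinθ·θ̇² = 0.361373 + -0.115812 − -0.001978 = 0.247539

F = 0.247539 N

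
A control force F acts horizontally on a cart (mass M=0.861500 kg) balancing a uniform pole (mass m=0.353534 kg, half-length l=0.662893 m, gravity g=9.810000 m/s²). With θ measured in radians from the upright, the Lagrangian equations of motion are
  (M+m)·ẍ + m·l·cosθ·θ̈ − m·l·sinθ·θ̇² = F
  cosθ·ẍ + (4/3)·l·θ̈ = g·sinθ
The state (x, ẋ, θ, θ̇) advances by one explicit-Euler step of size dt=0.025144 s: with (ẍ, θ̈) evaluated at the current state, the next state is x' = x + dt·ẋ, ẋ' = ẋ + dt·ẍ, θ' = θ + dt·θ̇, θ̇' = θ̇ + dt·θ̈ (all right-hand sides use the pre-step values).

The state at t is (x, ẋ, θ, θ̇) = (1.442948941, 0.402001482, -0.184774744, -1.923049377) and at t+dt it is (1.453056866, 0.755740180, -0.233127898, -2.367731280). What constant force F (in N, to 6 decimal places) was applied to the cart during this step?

ẍ = (ẋ'−ẋ)/dt = (0.755740180−0.402001482)/0.025144 = 14.068513
θ̈ = (θ̇'−θ̇)/dt = (-2.367731280−-1.923049377)/0.025144 = -17.685408
sinθ=-0.183725, cosθ=0.982978
F = (M+m)·ẍ + m·l·cosθ·θ̈ − m·l·sinθ·θ̇² = 17.093722 + -4.074116 − -0.159230 = 13.178836

F = 13.178836 N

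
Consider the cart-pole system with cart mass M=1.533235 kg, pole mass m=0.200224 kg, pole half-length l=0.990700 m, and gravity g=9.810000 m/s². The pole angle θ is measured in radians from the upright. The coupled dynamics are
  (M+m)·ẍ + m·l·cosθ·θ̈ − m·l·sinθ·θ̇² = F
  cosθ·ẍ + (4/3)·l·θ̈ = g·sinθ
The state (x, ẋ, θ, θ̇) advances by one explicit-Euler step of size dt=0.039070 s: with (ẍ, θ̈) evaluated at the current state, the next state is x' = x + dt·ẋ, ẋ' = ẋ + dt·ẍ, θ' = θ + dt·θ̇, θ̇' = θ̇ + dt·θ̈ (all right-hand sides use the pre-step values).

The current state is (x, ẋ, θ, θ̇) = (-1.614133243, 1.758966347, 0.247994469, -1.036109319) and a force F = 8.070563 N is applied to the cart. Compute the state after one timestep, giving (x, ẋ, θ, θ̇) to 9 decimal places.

sinθ=0.245460279, cosθ=0.969406649
temp = (F + m·l·θ̇²·sinθ)/(M+m) = (8.070563 + 0.052269781)/1.733459 = 4.685909953
θ̈ = (g·sinθ − cosθ·temp)/(l·(4/3 − m·cos²θ/(M+m))) = -1.759183165
ẍ = temp − m·l·θ̈·cosθ/(M+m) = 4.881056907
Euler: x'=-1.614133243+0.039070·1.758966347=-1.545410428, ẋ'=1.758966347+0.039070·4.881056907=1.949669240
       θ'=0.247994469+0.039070·-1.036109319=0.207513678, θ̇'=-1.036109319+0.039070·-1.759183165=-1.104840605

(-1.545410428, 1.949669240, 0.207513678, -1.104840605)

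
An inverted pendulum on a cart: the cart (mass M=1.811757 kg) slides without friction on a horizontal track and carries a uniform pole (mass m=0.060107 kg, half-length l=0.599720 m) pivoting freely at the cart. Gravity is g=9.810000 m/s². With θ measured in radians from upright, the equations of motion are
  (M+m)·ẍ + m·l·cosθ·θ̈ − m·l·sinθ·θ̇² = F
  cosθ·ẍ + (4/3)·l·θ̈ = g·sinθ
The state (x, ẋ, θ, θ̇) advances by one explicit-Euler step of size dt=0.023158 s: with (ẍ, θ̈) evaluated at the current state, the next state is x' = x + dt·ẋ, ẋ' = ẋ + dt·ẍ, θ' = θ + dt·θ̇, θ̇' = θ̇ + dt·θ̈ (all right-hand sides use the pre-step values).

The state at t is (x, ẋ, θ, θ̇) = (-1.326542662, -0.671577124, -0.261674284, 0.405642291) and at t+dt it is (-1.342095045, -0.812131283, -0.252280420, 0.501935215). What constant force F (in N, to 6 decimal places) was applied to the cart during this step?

F = -11.214690 N

ẍ = (ẋ'−ẋ)/dt = (-0.812131283−-0.671577124)/0.023158 = -6.069357
θ̈ = (θ̇'−θ̇)/dt = (0.501935215−0.405642291)/0.023158 = 4.158085
sinθ=-0.258698, cosθ=0.965958
F = (M+m)·ẍ + m·l·cosθ·θ̈ − m·l·sinθ·θ̇² = -11.361010 + 0.144786 − -0.001534 = -11.214690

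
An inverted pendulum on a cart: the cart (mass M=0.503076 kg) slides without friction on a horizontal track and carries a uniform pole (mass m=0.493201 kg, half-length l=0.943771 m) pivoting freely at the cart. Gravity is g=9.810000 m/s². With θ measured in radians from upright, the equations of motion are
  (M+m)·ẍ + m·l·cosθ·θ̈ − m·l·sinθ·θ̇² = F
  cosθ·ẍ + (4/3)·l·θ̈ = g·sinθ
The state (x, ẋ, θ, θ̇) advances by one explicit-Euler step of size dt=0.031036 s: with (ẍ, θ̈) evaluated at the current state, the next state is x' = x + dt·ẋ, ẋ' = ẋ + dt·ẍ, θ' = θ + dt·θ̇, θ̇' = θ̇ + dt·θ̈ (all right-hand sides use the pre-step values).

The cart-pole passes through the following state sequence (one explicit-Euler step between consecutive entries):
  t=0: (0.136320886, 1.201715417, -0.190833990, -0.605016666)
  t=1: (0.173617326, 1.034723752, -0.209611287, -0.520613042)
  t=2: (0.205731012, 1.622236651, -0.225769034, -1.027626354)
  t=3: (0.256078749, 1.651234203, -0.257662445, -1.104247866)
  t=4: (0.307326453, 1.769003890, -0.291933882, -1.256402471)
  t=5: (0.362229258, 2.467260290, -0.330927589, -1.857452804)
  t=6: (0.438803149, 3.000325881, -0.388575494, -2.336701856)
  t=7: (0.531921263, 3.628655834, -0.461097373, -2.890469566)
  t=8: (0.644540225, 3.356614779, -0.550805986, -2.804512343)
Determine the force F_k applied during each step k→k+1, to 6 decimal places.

F_0 = -4.085349 N
F_1 = 11.448222 N
F_2 = -0.079108 N
F_3 = 1.718480 N
F_4 = 13.993011 N
F_5 = 10.835927 N
F_6 = 13.446653 N
F_7 = -5.847883 N

step 0→1:
  ẍ = (ẋ'−ẋ)/dt = (1.034723752−1.201715417)/0.031036 = -5.380579
  θ̈ = (θ̇'−θ̇)/dt = (-0.520613042−-0.605016666)/0.031036 = 2.719539
  sinθ=-0.189678, cosθ=0.981846
  F = (M+m)·ẍ + m·l·cosθ·θ̈ − m·l·sinθ·θ̇² = -5.360548 + 1.242881 − -0.032318 = -4.085349
step 1→2:
  ẍ = (ẋ'−ẋ)/dt = (1.622236651−1.034723752)/0.031036 = 18.930046
  θ̈ = (θ̇'−θ̇)/dt = (-1.027626354−-0.520613042)/0.031036 = -16.336297
  sinθ=-0.208080, cosθ=0.978112
  F = (M+m)·ẍ + m·l·cosθ·θ̈ − m·l·sinθ·θ̇² = 18.859569 + -7.437598 − -0.026251 = 11.448222
step 2→3:
  ẍ = (ẋ'−ẋ)/dt = (1.651234203−1.622236651)/0.031036 = 0.934320
  θ̈ = (θ̇'−θ̇)/dt = (-1.104247866−-1.027626354)/0.031036 = -2.468795
  sinθ=-0.223856, cosθ=0.974622
  F = (M+m)·ẍ + m·l·cosθ·θ̈ − m·l·sinθ·θ̇² = 0.930841 + -1.119984 − -0.110035 = -0.079108
step 3→4:
  ẍ = (ẋ'−ẋ)/dt = (1.769003890−1.651234203)/0.031036 = 3.794616
  θ̈ = (θ̇'−θ̇)/dt = (-1.256402471−-1.104247866)/0.031036 = -4.902520
  sinθ=-0.254821, cosθ=0.966988
  F = (M+m)·ẍ + m·l·cosθ·θ̈ − m·l·sinθ·θ̇² = 3.780488 + -2.206638 − -0.144630 = 1.718480
step 4→5:
  ẍ = (ẋ'−ẋ)/dt = (2.467260290−1.769003890)/0.031036 = 22.498273
  θ̈ = (θ̇'−θ̇)/dt = (-1.857452804−-1.256402471)/0.031036 = -19.366231
  sinθ=-0.287805, cosθ=0.957689
  F = (M+m)·ẍ + m·l·cosθ·θ̈ − m·l·sinθ·θ̇² = 22.414512 + -8.632970 − -0.211469 = 13.993011
step 5→6:
  ẍ = (ẋ'−ẋ)/dt = (3.000325881−2.467260290)/0.031036 = 17.175718
  θ̈ = (θ̇'−θ̇)/dt = (-2.336701856−-1.857452804)/0.031036 = -15.441715
  sinθ=-0.324920, cosθ=0.945741
  F = (M+m)·ẍ + m·l·cosθ·θ̈ − m·l·sinθ·θ̇² = 17.111773 + -6.797645 − -0.521799 = 10.835927
step 6→7:
  ẍ = (ẋ'−ẋ)/dt = (3.628655834−3.000325881)/0.031036 = 20.245198
  θ̈ = (θ̇'−θ̇)/dt = (-2.890469566−-2.336701856)/0.031036 = -17.842754
  sinθ=-0.378870, cosθ=0.925450
  F = (M+m)·ẍ + m·l·cosθ·θ̈ − m·l·sinθ·θ̇² = 20.169825 + -7.686087 − -0.962915 = 13.446653
step 7→8:
  ẍ = (ẋ'−ẋ)/dt = (3.356614779−3.628655834)/0.031036 = -8.765339
  θ̈ = (θ̇'−θ̇)/dt = (-2.804512343−-2.890469566)/0.031036 = 2.769597
  sinθ=-0.444931, cosθ=0.895565
  F = (M+m)·ẍ + m·l·cosθ·θ̈ − m·l·sinθ·θ̇² = -8.732705 + 1.154527 − -1.730295 = -5.847883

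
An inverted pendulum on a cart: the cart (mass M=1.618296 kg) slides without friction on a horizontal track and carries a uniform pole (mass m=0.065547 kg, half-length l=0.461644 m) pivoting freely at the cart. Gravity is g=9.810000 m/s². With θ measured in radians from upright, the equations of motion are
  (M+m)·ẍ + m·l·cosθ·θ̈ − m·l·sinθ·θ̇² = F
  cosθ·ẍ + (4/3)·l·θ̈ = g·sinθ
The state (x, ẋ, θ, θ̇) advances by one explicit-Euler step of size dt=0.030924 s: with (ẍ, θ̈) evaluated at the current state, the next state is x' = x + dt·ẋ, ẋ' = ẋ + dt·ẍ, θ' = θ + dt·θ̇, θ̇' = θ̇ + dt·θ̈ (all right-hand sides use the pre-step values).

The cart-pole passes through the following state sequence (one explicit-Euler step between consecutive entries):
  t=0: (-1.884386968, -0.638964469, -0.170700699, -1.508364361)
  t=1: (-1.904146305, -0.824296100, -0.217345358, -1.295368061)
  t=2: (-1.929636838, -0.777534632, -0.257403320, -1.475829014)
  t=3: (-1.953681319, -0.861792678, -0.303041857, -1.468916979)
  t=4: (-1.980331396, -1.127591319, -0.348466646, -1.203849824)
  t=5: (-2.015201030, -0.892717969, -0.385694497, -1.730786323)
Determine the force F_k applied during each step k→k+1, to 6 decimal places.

step 0→1:
  ẍ = (ẋ'−ẋ)/dt = (-0.824296100−-0.638964469)/0.030924 = -5.993133
  θ̈ = (θ̇'−θ̇)/dt = (-1.295368061−-1.508364361)/0.030924 = 6.887734
  sinθ=-0.169873, cosθ=0.985466
  F = (M+m)·ẍ + m·l·cosθ·θ̈ − m·l·sinθ·θ̇² = -10.091494 + 0.205389 − -0.011695 = -9.874410
step 1→2:
  ẍ = (ẋ'−ẋ)/dt = (-0.777534632−-0.824296100)/0.030924 = 1.512142
  θ̈ = (θ̇'−θ̇)/dt = (-1.475829014−-1.295368061)/0.030924 = -5.835628
  sinθ=-0.215638, cosθ=0.976473
  F = (M+m)·ẍ + m·l·cosθ·θ̈ − m·l·sinθ·θ̇² = 2.546209 + -0.172428 − -0.010949 = 2.384730
step 2→3:
  ẍ = (ẋ'−ẋ)/dt = (-0.861792678−-0.777534632)/0.030924 = -2.724681
  θ̈ = (θ̇'−θ̇)/dt = (-1.468916979−-1.475829014)/0.030924 = 0.223517
  sinθ=-0.254570, cosθ=0.967054
  F = (M+m)·ẍ + m·l·cosθ·θ̈ − m·l·sinθ·θ̇² = -4.587936 + 0.006541 − -0.016778 = -4.564617
step 3→4:
  ẍ = (ẋ'−ẋ)/dt = (-1.127591319−-0.861792678)/0.030924 = -8.595222
  θ̈ = (θ̇'−θ̇)/dt = (-1.203849824−-1.468916979)/0.030924 = 8.571568
  sinθ=-0.298425, cosθ=0.954433
  F = (M+m)·ẍ + m·l·cosθ·θ̈ − m·l·sinθ·θ̇² = -14.473004 + 0.247552 − -0.019485 = -14.205968
step 4→5:
  ẍ = (ẋ'−ẋ)/dt = (-0.892717969−-1.127591319)/0.030924 = 7.595180
  θ̈ = (θ̇'−θ̇)/dt = (-1.730786323−-1.203849824)/0.030924 = -17.039726
  sinθ=-0.341457, cosθ=0.939897
  F = (M+m)·ẍ + m·l·cosθ·θ̈ − m·l·sinθ·θ̇² = 12.789091 + -0.484622 − -0.014974 = 12.319443

F_0 = -9.874410 N
F_1 = 2.384730 N
F_2 = -4.564617 N
F_3 = -14.205968 N
F_4 = 12.319443 N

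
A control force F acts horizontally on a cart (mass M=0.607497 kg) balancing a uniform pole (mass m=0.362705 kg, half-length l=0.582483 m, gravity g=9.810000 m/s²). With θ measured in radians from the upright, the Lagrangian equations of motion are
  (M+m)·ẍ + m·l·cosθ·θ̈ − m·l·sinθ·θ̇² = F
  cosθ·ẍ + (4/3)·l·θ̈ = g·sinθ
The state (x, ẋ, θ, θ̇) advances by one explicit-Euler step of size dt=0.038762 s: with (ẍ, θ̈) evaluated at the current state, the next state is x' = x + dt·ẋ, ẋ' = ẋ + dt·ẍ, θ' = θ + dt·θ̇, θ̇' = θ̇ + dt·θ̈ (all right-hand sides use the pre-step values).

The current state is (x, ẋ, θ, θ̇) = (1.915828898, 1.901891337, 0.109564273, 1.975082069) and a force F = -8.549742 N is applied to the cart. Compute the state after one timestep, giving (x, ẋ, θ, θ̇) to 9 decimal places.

(1.989550010, 1.418369197, 0.186122404, 2.647464711)

sinθ=0.109345197, cosθ=0.994003837
temp = (F + m·l·θ̇²·sinθ)/(M+m) = (-8.549742 + 0.090117016)/0.970202 = -8.719447068
θ̈ = (g·sinθ − cosθ·temp)/(l·(4/3 − m·cos²θ/(M+m))) = 17.346438304
ẍ = temp − m·l·θ̈·cosθ/(M+m) = -12.474127752
Euler: x'=1.915828898+0.038762·1.901891337=1.989550010, ẋ'=1.901891337+0.038762·-12.474127752=1.418369197
       θ'=0.109564273+0.038762·1.975082069=0.186122404, θ̇'=1.975082069+0.038762·17.346438304=2.647464711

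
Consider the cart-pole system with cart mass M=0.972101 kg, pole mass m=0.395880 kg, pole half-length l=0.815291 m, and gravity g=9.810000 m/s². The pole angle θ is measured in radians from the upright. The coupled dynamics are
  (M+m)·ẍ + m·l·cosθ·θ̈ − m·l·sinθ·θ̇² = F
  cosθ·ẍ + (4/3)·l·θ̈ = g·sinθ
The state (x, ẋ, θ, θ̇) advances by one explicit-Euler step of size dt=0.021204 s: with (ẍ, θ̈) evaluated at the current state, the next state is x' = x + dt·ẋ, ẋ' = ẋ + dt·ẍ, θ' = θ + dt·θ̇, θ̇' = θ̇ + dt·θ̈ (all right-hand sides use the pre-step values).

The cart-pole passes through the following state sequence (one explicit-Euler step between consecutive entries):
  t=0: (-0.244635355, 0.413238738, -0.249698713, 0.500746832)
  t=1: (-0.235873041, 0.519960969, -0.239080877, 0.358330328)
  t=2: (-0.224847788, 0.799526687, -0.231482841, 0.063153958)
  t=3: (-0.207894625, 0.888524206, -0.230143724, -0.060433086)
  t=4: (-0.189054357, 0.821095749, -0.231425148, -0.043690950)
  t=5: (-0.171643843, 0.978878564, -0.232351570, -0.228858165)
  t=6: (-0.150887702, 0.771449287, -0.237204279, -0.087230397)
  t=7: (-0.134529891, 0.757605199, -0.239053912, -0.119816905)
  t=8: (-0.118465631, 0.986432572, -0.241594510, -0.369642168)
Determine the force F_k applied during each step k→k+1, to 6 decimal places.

step 0→1:
  ẍ = (ẋ'−ẋ)/dt = (0.519960969−0.413238738)/0.021204 = 5.033118
  θ̈ = (θ̇'−θ̇)/dt = (0.358330328−0.500746832)/0.021204 = -6.716492
  sinθ=-0.247112, cosθ=0.968987
  F = (M+m)·ẍ + m·l·cosθ·θ̈ − m·l·sinθ·θ̇² = 6.885210 + -2.100568 − -0.019999 = 4.804641
step 1→2:
  ẍ = (ẋ'−ẋ)/dt = (0.799526687−0.519960969)/0.021204 = 13.184574
  θ̈ = (θ̇'−θ̇)/dt = (0.063153958−0.358330328)/0.021204 = -13.920787
  sinθ=-0.236810, cosθ=0.971556
  F = (M+m)·ẍ + m·l·cosθ·θ̈ − m·l·sinθ·θ̇² = 18.036247 + -4.365237 − -0.009814 = 13.680824
step 2→3:
  ẍ = (ẋ'−ẋ)/dt = (0.888524206−0.799526687)/0.021204 = 4.197204
  θ̈ = (θ̇'−θ̇)/dt = (-0.060433086−0.063153958)/0.021204 = -5.828478
  sinθ=-0.229421, cosθ=0.973327
  F = (M+m)·ẍ + m·l·cosθ·θ̈ − m·l·sinθ·θ̇² = 5.741696 + -1.831008 − -0.000295 = 3.910983
step 3→4:
  ẍ = (ẋ'−ẋ)/dt = (0.821095749−0.888524206)/0.021204 = -3.179988
  θ̈ = (θ̇'−θ̇)/dt = (-0.043690950−-0.060433086)/0.021204 = 0.789574
  sinθ=-0.228117, cosθ=0.973634
  F = (M+m)·ẍ + m·l·cosθ·θ̈ − m·l·sinθ·θ̇² = -4.350163 + 0.248122 − -0.000269 = -4.101772
step 4→5:
  ẍ = (ẋ'−ẋ)/dt = (0.978878564−0.821095749)/0.021204 = 7.441182
  θ̈ = (θ̇'−θ̇)/dt = (-0.228858165−-0.043690950)/0.021204 = -8.732655
  sinθ=-0.229365, cosθ=0.973341
  F = (M+m)·ẍ + m·l·cosθ·θ̈ − m·l·sinθ·θ̇² = 10.179395 + -2.743388 − -0.000141 = 7.436148
step 5→6:
  ẍ = (ẋ'−ẋ)/dt = (0.771449287−0.978878564)/0.021204 = -9.782554
  θ̈ = (θ̇'−θ̇)/dt = (-0.087230397−-0.228858165)/0.021204 = 6.679295
  sinθ=-0.230267, cosθ=0.973128
  F = (M+m)·ẍ + m·l·cosθ·θ̈ − m·l·sinθ·θ̇² = -13.382348 + 2.097861 − -0.003893 = -11.280595
step 6→7:
  ẍ = (ẋ'−ẋ)/dt = (0.757605199−0.771449287)/0.021204 = -0.652900
  θ̈ = (θ̇'−θ̇)/dt = (-0.119816905−-0.087230397)/0.021204 = -1.536810
  sinθ=-0.234986, cosθ=0.971999
  F = (M+m)·ẍ + m·l·cosθ·θ̈ − m·l·sinθ·θ̇² = -0.893155 + -0.482128 − -0.000577 = -1.374705
step 7→8:
  ẍ = (ẋ'−ẋ)/dt = (0.986432572−0.757605199)/0.021204 = 10.791708
  θ̈ = (θ̇'−θ̇)/dt = (-0.369642168−-0.119816905)/0.021204 = -11.781987
  sinθ=-0.236784, cosθ=0.971562
  F = (M+m)·ẍ + m·l·cosθ·θ̈ − m·l·sinθ·θ̇² = 14.762851 + -3.694583 − -0.001097 = 11.069365

F_0 = 4.804641 N
F_1 = 13.680824 N
F_2 = 3.910983 N
F_3 = -4.101772 N
F_4 = 7.436148 N
F_5 = -11.280595 N
F_6 = -1.374705 N
F_7 = 11.069365 N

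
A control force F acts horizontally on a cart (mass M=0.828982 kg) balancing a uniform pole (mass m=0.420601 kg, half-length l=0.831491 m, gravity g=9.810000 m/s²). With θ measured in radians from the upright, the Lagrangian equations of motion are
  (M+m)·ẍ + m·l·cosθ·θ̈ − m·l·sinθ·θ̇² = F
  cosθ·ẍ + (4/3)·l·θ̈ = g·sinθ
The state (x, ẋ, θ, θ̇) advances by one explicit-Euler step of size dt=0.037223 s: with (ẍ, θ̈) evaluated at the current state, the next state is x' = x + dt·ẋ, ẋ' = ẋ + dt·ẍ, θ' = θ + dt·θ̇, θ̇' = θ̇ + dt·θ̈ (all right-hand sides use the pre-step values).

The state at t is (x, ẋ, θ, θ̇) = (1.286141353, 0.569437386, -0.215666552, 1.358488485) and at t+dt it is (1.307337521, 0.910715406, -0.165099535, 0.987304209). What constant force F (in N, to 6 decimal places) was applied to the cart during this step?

ẍ = (ẋ'−ẋ)/dt = (0.910715406−0.569437386)/0.037223 = 9.168472
θ̈ = (θ̇'−θ̇)/dt = (0.987304209−1.358488485)/0.037223 = -9.971907
sinθ=-0.213999, cosθ=0.976834
F = (M+m)·ẍ + m·l·cosθ·θ̈ − m·l·sinθ·θ̇² = 11.456766 + -3.406644 − -0.138118 = 8.188240

F = 8.188240 N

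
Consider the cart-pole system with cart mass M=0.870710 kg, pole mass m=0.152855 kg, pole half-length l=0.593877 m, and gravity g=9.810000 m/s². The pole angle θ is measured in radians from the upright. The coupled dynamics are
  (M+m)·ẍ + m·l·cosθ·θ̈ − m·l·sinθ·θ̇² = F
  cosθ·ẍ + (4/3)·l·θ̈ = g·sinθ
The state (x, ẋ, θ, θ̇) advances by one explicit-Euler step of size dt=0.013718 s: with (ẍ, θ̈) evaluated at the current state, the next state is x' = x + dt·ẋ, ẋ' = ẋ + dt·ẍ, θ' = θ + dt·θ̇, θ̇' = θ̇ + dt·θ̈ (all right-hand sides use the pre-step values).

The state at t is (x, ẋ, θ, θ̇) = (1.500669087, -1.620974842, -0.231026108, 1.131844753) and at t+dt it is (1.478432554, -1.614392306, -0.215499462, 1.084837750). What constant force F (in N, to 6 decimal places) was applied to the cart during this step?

F = 0.214984 N

ẍ = (ẋ'−ẋ)/dt = (-1.614392306−-1.620974842)/0.013718 = 0.479847
θ̈ = (θ̇'−θ̇)/dt = (1.084837750−1.131844753)/0.013718 = -3.426666
sinθ=-0.228976, cosθ=0.973432
F = (M+m)·ẍ + m·l·cosθ·θ̈ − m·l·sinθ·θ̇² = 0.491154 + -0.302798 − -0.026628 = 0.214984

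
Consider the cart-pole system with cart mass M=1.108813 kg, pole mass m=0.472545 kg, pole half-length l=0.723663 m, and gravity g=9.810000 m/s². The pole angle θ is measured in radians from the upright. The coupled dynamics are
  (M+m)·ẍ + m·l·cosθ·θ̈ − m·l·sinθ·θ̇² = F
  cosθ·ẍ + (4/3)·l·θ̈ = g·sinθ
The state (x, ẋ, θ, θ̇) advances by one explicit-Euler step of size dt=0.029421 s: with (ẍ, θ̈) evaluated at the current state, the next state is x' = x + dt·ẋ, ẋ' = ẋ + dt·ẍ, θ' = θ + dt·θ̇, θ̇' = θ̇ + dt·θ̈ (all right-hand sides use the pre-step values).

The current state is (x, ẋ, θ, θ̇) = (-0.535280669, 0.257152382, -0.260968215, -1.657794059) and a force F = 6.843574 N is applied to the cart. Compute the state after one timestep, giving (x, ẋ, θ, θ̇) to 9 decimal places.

(-0.527714989, 0.432843490, -0.309742174, -1.910892800)

sinθ=-0.258016105, cosθ=0.966140616
temp = (F + m·l·θ̇²·sinθ)/(M+m) = (6.843574 + -0.242486471)/1.581358 = 4.174315702
θ̈ = (g·sinθ − cosθ·temp)/(l·(4/3 − m·cos²θ/(M+m))) = -8.602655967
ẍ = temp − m·l·θ̈·cosθ/(M+m) = 5.971622577
Euler: x'=-0.535280669+0.029421·0.257152382=-0.527714989, ẋ'=0.257152382+0.029421·5.971622577=0.432843490
       θ'=-0.260968215+0.029421·-1.657794059=-0.309742174, θ̇'=-1.657794059+0.029421·-8.602655967=-1.910892800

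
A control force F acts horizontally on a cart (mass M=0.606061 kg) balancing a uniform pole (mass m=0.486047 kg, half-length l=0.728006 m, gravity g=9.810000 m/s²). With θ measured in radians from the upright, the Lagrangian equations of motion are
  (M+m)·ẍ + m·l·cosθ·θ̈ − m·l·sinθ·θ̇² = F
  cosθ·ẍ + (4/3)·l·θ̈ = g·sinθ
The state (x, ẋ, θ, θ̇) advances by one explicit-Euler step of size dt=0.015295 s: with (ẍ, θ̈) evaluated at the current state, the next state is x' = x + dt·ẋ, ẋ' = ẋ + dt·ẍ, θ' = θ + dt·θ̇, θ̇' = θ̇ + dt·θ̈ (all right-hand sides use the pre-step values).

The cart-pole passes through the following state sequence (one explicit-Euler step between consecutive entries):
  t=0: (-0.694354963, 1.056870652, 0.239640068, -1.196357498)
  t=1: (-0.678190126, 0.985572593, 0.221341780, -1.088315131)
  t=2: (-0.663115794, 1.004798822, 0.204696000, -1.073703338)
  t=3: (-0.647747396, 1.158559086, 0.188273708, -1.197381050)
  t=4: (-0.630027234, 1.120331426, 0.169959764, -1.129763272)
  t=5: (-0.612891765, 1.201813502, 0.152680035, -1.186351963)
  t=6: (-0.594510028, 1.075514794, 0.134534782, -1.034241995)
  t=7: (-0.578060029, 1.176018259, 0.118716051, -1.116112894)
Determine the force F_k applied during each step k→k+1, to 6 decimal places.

step 0→1:
  ẍ = (ẋ'−ẋ)/dt = (0.985572593−1.056870652)/0.015295 = -4.661527
  θ̈ = (θ̇'−θ̇)/dt = (-1.088315131−-1.196357498)/0.015295 = 7.063901
  sinθ=0.237353, cosθ=0.971423
  F = (M+m)·ẍ + m·l·cosθ·θ̈ − m·l·sinθ·θ̇² = -5.090891 + 2.428099 − 0.120207 = -2.782999
step 1→2:
  ẍ = (ẋ'−ẋ)/dt = (1.004798822−0.985572593)/0.015295 = 1.257027
  θ̈ = (θ̇'−θ̇)/dt = (-1.073703338−-1.088315131)/0.015295 = 0.955331
  sinθ=0.219539, cosθ=0.975604
  F = (M+m)·ẍ + m·l·cosθ·θ̈ − m·l·sinθ·θ̇² = 1.372809 + 0.329792 − 0.092010 = 1.610592
step 2→3:
  ẍ = (ẋ'−ẋ)/dt = (1.158559086−1.004798822)/0.015295 = 10.052976
  θ̈ = (θ̇'−θ̇)/dt = (-1.197381050−-1.073703338)/0.015295 = -8.086153
  sinθ=0.203270, cosθ=0.979123
  F = (M+m)·ẍ + m·l·cosθ·θ̈ − m·l·sinθ·θ̇² = 10.978935 + -2.801511 − 0.082919 = 8.094505
step 3→4:
  ẍ = (ẋ'−ẋ)/dt = (1.120331426−1.158559086)/0.015295 = -2.499357
  θ̈ = (θ̇'−θ̇)/dt = (-1.129763272−-1.197381050)/0.015295 = 4.420907
  sinθ=0.187163, cosθ=0.982329
  F = (M+m)·ẍ + m·l·cosθ·θ̈ − m·l·sinθ·θ̇² = -2.729567 + 1.536673 − 0.094951 = -1.287845
step 4→5:
  ẍ = (ẋ'−ẋ)/dt = (1.201813502−1.120331426)/0.015295 = 5.327367
  θ̈ = (θ̇'−θ̇)/dt = (-1.186351963−-1.129763272)/0.015295 = -3.699816
  sinθ=0.169143, cosθ=0.985592
  F = (M+m)·ẍ + m·l·cosθ·θ̈ − m·l·sinθ·θ̇² = 5.818060 + -1.290299 − 0.076391 = 4.451370
step 5→6:
  ẍ = (ẋ'−ẋ)/dt = (1.075514794−1.201813502)/0.015295 = -8.257516
  θ̈ = (θ̇'−θ̇)/dt = (-1.034241995−-1.186351963)/0.015295 = 9.945078
  sinθ=0.152088, cosθ=0.988367
  F = (M+m)·ẍ + m·l·cosθ·θ̈ − m·l·sinθ·θ̇² = -9.018099 + 3.478081 − 0.075742 = -5.615760
step 6→7:
  ẍ = (ẋ'−ẋ)/dt = (1.176018259−1.075514794)/0.015295 = 6.571001
  θ̈ = (θ̇'−θ̇)/dt = (-1.116112894−-1.034241995)/0.015295 = -5.352788
  sinθ=0.134129, cosθ=0.990964
  F = (M+m)·ẍ + m·l·cosθ·θ̈ − m·l·sinθ·θ̇² = 7.176243 + -1.876943 − 0.050767 = 5.248533

F_0 = -2.782999 N
F_1 = 1.610592 N
F_2 = 8.094505 N
F_3 = -1.287845 N
F_4 = 4.451370 N
F_5 = -5.615760 N
F_6 = 5.248533 N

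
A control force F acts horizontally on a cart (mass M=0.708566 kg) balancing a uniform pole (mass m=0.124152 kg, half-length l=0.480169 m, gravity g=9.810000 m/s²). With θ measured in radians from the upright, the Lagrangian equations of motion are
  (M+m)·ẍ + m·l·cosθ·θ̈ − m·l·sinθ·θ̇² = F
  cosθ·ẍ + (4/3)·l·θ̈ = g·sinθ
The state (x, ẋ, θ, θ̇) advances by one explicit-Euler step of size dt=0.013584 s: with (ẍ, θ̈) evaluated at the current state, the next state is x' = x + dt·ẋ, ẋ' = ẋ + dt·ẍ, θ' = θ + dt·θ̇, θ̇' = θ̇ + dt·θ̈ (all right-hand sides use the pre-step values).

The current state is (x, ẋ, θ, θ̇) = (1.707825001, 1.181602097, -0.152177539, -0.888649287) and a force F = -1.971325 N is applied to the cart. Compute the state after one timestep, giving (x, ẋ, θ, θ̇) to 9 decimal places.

(1.723875884, 1.147875926, -0.164248951, -0.868132206)

sinθ=-0.151590864, cosθ=0.988443327
temp = (F + m·l·θ̇²·sinθ)/(M+m) = (-1.971325 + -0.007136441)/0.832718 = -2.375908099
θ̈ = (g·sinθ − cosθ·temp)/(l·(4/3 − m·cos²θ/(M+m))) = 1.510385840
ẍ = temp − m·l·θ̈·cosθ/(M+m) = -2.482786406
Euler: x'=1.707825001+0.013584·1.181602097=1.723875884, ẋ'=1.181602097+0.013584·-2.482786406=1.147875926
       θ'=-0.152177539+0.013584·-0.888649287=-0.164248951, θ̇'=-0.888649287+0.013584·1.510385840=-0.868132206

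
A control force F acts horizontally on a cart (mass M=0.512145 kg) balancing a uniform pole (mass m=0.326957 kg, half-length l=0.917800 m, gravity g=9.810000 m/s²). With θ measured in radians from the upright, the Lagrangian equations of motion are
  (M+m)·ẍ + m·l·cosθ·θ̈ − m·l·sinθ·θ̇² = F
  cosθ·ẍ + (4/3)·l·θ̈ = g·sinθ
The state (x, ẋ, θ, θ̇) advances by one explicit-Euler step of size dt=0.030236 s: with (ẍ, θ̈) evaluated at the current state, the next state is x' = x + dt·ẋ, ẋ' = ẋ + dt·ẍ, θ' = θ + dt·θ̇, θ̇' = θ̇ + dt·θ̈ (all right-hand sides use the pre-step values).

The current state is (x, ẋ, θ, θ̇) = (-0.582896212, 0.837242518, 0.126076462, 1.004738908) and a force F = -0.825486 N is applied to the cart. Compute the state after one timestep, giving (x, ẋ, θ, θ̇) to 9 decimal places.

sinθ=0.125742724, cosθ=0.992062885
temp = (F + m·l·θ̇²·sinθ)/(M+m) = (-0.825486 + 0.038091493)/0.839102 = -0.938377583
θ̈ = (g·sinθ − cosθ·temp)/(l·(4/3 − m·cos²θ/(M+m))) = 2.482851661
ẍ = temp − m·l·θ̈·cosθ/(M+m) = -1.819251828
Euler: x'=-0.582896212+0.030236·0.837242518=-0.557581347, ẋ'=0.837242518+0.030236·-1.819251828=0.782235620
       θ'=0.126076462+0.030236·1.004738908=0.156455748, θ̇'=1.004738908+0.030236·2.482851661=1.079810411

(-0.557581347, 0.782235620, 0.156455748, 1.079810411)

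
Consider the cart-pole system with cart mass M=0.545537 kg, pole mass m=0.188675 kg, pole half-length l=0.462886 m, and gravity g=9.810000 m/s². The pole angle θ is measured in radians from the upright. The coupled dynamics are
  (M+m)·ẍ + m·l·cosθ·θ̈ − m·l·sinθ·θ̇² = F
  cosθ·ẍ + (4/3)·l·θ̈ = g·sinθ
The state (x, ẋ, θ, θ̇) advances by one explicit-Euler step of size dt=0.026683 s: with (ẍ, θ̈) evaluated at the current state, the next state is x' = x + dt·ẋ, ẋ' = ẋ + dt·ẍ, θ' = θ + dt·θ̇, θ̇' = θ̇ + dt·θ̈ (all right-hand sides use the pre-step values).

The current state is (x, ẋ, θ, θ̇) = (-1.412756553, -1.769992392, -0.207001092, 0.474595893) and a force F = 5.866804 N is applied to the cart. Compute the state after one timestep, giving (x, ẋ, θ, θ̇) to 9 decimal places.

sinθ=-0.205525942, cosθ=0.978651668
temp = (F + m·l·θ̇²·sinθ)/(M+m) = (5.866804 + -0.004042993)/0.734212 = 7.985106491
θ̈ = (g·sinθ − cosθ·temp)/(l·(4/3 − m·cos²θ/(M+m))) = -19.534515505
ẍ = temp − m·l·θ̈·cosθ/(M+m) = 10.259144456
Euler: x'=-1.412756553+0.026683·-1.769992392=-1.459985260, ẋ'=-1.769992392+0.026683·10.259144456=-1.496247640
       θ'=-0.207001092+0.026683·0.474595893=-0.194337450, θ̇'=0.474595893+0.026683·-19.534515505=-0.046643584

(-1.459985260, -1.496247640, -0.194337450, -0.046643584)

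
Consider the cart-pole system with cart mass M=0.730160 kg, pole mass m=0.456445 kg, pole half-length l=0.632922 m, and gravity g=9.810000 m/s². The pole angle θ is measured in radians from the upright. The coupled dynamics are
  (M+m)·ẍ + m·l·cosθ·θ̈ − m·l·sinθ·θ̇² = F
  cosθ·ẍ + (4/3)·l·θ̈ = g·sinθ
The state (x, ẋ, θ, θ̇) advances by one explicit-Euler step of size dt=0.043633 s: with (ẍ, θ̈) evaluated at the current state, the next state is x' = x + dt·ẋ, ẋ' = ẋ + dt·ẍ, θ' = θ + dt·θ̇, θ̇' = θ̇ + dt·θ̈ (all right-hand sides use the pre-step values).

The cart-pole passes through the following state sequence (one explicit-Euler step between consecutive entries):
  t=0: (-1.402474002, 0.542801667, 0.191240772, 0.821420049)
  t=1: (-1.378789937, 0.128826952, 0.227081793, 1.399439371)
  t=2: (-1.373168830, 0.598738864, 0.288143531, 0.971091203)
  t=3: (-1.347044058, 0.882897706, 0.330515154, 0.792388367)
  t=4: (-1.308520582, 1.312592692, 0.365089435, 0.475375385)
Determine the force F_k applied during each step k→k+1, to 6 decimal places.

F_0 = -7.537851 N
F_1 = 9.888654 N
F_2 = 6.515906 N
F_3 = 9.641405 N

step 0→1:
  ẍ = (ẋ'−ẋ)/dt = (0.128826952−0.542801667)/0.043633 = -9.487652
  θ̈ = (θ̇'−θ̇)/dt = (1.399439371−0.821420049)/0.043633 = 13.247297
  sinθ=0.190077, cosθ=0.981769
  F = (M+m)·ẍ + m·l·cosθ·θ̈ − m·l·sinθ·θ̇² = -11.258095 + 3.757295 − 0.037051 = -7.537851
step 1→2:
  ẍ = (ẋ'−ẋ)/dt = (0.598738864−0.128826952)/0.043633 = 10.769645
  θ̈ = (θ̇'−θ̇)/dt = (0.971091203−1.399439371)/0.043633 = -9.817069
  sinθ=0.225135, cosθ=0.974328
  F = (M+m)·ẍ + m·l·cosθ·θ̈ − m·l·sinθ·θ̇² = 12.779314 + -2.763284 − 0.127377 = 9.888654
step 2→3:
  ẍ = (ẋ'−ẋ)/dt = (0.882897706−0.598738864)/0.043633 = 6.512475
  θ̈ = (θ̇'−θ̇)/dt = (0.792388367−0.971091203)/0.043633 = -4.095589
  sinθ=0.284173, cosθ=0.958773
  F = (M+m)·ẍ + m·l·cosθ·θ̈ − m·l·sinθ·θ̇² = 7.727736 + -1.134412 − 0.077418 = 6.515906
step 3→4:
  ẍ = (ẋ'−ẋ)/dt = (1.312592692−0.882897706)/0.043633 = 9.847936
  θ̈ = (θ̇'−θ̇)/dt = (0.475375385−0.792388367)/0.043633 = -7.265441
  sinθ=0.324530, cosθ=0.945875
  F = (M+m)·ẍ + m·l·cosθ·θ̈ − m·l·sinθ·θ̇² = 11.685610 + -1.985338 − 0.058867 = 9.641405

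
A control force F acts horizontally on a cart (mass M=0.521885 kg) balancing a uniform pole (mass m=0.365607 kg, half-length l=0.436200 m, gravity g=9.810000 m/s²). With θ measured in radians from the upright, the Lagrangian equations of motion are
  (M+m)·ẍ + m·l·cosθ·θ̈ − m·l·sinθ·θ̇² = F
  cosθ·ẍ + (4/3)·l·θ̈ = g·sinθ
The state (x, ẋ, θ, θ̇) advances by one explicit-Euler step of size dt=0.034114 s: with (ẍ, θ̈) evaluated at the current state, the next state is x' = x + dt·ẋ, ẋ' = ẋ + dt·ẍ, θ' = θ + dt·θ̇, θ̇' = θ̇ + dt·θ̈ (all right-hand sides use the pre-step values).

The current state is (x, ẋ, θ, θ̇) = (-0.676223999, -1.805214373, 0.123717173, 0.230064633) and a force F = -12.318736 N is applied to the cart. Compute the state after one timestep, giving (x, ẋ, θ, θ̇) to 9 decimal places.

sinθ=0.123401813, cosθ=0.992356787
temp = (F + m·l·θ̇²·sinθ)/(M+m) = (-12.318736 + 0.001041649)/0.887492 = -13.879217335
θ̈ = (g·sinθ − cosθ·temp)/(l·(4/3 − m·cos²θ/(M+m))) = 37.029585338
ẍ = temp − m·l·θ̈·cosθ/(M+m) = -20.482386288
Euler: x'=-0.676223999+0.034114·-1.805214373=-0.737807082, ẋ'=-1.805214373+0.034114·-20.482386288=-2.503950499
       θ'=0.123717173+0.034114·0.230064633=0.131565598, θ̇'=0.230064633+0.034114·37.029585338=1.493291907

(-0.737807082, -2.503950499, 0.131565598, 1.493291907)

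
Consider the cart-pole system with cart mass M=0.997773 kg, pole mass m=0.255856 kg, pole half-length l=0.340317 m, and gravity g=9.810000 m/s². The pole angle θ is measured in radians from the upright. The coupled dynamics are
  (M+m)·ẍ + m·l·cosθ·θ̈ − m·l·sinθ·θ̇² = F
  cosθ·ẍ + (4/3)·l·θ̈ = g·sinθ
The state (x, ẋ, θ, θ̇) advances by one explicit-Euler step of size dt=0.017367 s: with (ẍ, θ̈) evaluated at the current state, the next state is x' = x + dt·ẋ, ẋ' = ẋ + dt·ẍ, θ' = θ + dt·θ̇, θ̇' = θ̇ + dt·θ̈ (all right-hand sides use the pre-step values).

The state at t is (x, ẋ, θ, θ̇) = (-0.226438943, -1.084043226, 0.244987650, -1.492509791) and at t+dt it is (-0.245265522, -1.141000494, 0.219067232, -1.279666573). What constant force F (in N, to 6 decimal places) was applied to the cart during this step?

F = -3.123220 N

ẍ = (ẋ'−ẋ)/dt = (-1.141000494−-1.084043226)/0.017367 = -3.279626
θ̈ = (θ̇'−θ̇)/dt = (-1.279666573−-1.492509791)/0.017367 = 12.255612
sinθ=0.242544, cosθ=0.970140
F = (M+m)·ẍ + m·l·cosθ·θ̈ − m·l·sinθ·θ̇² = -4.111434 + 1.035259 − 0.047044 = -3.123220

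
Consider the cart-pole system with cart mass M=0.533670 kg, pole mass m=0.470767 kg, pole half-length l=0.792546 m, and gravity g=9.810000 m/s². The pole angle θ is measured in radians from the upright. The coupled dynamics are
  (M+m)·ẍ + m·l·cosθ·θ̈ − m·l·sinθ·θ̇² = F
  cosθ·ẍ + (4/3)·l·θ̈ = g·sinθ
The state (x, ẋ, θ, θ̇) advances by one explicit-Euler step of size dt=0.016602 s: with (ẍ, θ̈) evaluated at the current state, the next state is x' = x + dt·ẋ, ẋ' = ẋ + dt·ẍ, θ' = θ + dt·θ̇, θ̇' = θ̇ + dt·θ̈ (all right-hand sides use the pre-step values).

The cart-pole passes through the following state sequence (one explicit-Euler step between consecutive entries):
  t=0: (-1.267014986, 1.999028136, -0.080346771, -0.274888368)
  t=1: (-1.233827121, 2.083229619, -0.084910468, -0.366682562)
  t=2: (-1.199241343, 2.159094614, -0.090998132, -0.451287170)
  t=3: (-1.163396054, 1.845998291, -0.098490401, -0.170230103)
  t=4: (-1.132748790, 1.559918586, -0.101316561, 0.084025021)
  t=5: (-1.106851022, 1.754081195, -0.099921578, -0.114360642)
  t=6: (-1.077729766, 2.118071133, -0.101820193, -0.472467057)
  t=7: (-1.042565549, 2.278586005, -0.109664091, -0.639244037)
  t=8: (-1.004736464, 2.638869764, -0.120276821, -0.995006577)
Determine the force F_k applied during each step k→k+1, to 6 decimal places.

step 0→1:
  ẍ = (ẋ'−ẋ)/dt = (2.083229619−1.999028136)/0.016602 = 5.071767
  θ̈ = (θ̇'−θ̇)/dt = (-0.366682562−-0.274888368)/0.016602 = -5.529105
  sinθ=-0.080260, cosθ=0.996774
  F = (M+m)·ẍ + m·l·cosθ·θ̈ − m·l·sinθ·θ̇² = 5.094271 + -2.056279 − -0.002263 = 3.040255
step 1→2:
  ẍ = (ẋ'−ẋ)/dt = (2.159094614−2.083229619)/0.016602 = 4.569630
  θ̈ = (θ̇'−θ̇)/dt = (-0.451287170−-0.366682562)/0.016602 = -5.096049
  sinθ=-0.084808, cosθ=0.996397
  F = (M+m)·ẍ + m·l·cosθ·θ̈ − m·l·sinθ·θ̇² = 4.589905 + -1.894509 − -0.004255 = 2.699651
step 2→3:
  ẍ = (ẋ'−ẋ)/dt = (1.845998291−2.159094614)/0.016602 = -18.858952
  θ̈ = (θ̇'−θ̇)/dt = (-0.170230103−-0.451287170)/0.016602 = 16.929109
  sinθ=-0.090873, cosθ=0.995863
  F = (M+m)·ẍ + m·l·cosθ·θ̈ − m·l·sinθ·θ̇² = -18.942629 + 6.290193 − -0.006905 = -12.645531
step 3→4:
  ẍ = (ẋ'−ẋ)/dt = (1.559918586−1.845998291)/0.016602 = -17.231641
  θ̈ = (θ̇'−θ̇)/dt = (0.084025021−-0.170230103)/0.016602 = 15.314729
  sinθ=-0.098331, cosθ=0.995154
  F = (M+m)·ẍ + m·l·cosθ·θ̈ − m·l·sinθ·θ̇² = -17.308098 + 5.686303 − -0.001063 = -11.620732
step 4→5:
  ẍ = (ẋ'−ẋ)/dt = (1.754081195−1.559918586)/0.016602 = 11.695134
  θ̈ = (θ̇'−θ̇)/dt = (-0.114360642−0.084025021)/0.016602 = -11.949504
  sinθ=-0.101143, cosθ=0.994872
  F = (M+m)·ẍ + m·l·cosθ·θ̈ − m·l·sinθ·θ̇² = 11.747025 + -4.435550 − -0.000266 = 7.311741
step 5→6:
  ẍ = (ẋ'−ẋ)/dt = (2.118071133−1.754081195)/0.016602 = 21.924463
  θ̈ = (θ̇'−θ̇)/dt = (-0.472467057−-0.114360642)/0.016602 = -21.570077
  sinθ=-0.099755, cosθ=0.995012
  F = (M+m)·ẍ + m·l·cosθ·θ̈ − m·l·sinθ·θ̇² = 22.021742 + -8.007750 − -0.000487 = 14.014479
step 6→7:
  ẍ = (ẋ'−ẋ)/dt = (2.278586005−2.118071133)/0.016602 = 9.668406
  θ̈ = (θ̇'−θ̇)/dt = (-0.639244037−-0.472467057)/0.016602 = -10.045596
  sinθ=-0.101644, cosθ=0.994821
  F = (M+m)·ẍ + m·l·cosθ·θ̈ − m·l·sinθ·θ̇² = 9.711304 + -3.728645 − -0.008466 = 5.991125
step 7→8:
  ẍ = (ẋ'−ẋ)/dt = (2.638869764−2.278586005)/0.016602 = 21.701226
  θ̈ = (θ̇'−θ̇)/dt = (-0.995006577−-0.639244037)/0.016602 = -21.428897
  sinθ=-0.109444, cosθ=0.993993
  F = (M+m)·ẍ + m·l·cosθ·θ̈ − m·l·sinθ·θ̇² = 21.797515 + -7.947190 − -0.016686 = 13.867011

F_0 = 3.040255 N
F_1 = 2.699651 N
F_2 = -12.645531 N
F_3 = -11.620732 N
F_4 = 7.311741 N
F_5 = 14.014479 N
F_6 = 5.991125 N
F_7 = 13.867011 N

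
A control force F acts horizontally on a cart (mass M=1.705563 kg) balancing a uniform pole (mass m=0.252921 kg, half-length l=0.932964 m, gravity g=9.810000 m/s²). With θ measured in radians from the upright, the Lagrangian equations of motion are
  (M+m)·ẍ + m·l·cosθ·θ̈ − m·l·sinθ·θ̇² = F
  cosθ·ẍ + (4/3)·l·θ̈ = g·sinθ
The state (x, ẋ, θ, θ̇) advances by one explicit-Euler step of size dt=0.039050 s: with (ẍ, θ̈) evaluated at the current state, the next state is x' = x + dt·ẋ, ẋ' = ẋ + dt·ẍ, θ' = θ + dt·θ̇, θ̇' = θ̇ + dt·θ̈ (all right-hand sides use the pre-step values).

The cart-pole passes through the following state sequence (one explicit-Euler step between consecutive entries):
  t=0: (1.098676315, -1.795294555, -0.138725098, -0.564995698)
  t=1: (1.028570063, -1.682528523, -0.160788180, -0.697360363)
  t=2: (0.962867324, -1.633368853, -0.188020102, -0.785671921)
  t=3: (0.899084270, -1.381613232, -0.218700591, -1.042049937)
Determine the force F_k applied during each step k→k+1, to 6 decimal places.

F_0 = 4.873846 N
F_1 = 1.957134 N
F_2 = 11.131681 N

step 0→1:
  ẍ = (ẋ'−ẋ)/dt = (-1.682528523−-1.795294555)/0.039050 = 2.887734
  θ̈ = (θ̇'−θ̇)/dt = (-0.697360363−-0.564995698)/0.039050 = -3.389620
  sinθ=-0.138281, cosθ=0.990393
  F = (M+m)·ẍ + m·l·cosθ·θ̈ − m·l·sinθ·θ̇² = 5.655582 + -0.792152 − -0.010416 = 4.873846
step 1→2:
  ẍ = (ẋ'−ẋ)/dt = (-1.633368853−-1.682528523)/0.039050 = 1.258890
  θ̈ = (θ̇'−θ̇)/dt = (-0.785671921−-0.697360363)/0.039050 = -2.261500
  sinθ=-0.160096, cosθ=0.987101
  F = (M+m)·ẍ + m·l·cosθ·θ̈ − m·l·sinθ·θ̇² = 2.465517 + -0.526754 − -0.018372 = 1.957134
step 2→3:
  ẍ = (ẋ'−ẋ)/dt = (-1.381613232−-1.633368853)/0.039050 = 6.447007
  θ̈ = (θ̇'−θ̇)/dt = (-1.042049937−-0.785671921)/0.039050 = -6.565378
  sinθ=-0.186914, cosθ=0.982376
  F = (M+m)·ẍ + m·l·cosθ·θ̈ − m·l·sinθ·θ̇² = 12.626360 + -1.521904 − -0.027225 = 11.131681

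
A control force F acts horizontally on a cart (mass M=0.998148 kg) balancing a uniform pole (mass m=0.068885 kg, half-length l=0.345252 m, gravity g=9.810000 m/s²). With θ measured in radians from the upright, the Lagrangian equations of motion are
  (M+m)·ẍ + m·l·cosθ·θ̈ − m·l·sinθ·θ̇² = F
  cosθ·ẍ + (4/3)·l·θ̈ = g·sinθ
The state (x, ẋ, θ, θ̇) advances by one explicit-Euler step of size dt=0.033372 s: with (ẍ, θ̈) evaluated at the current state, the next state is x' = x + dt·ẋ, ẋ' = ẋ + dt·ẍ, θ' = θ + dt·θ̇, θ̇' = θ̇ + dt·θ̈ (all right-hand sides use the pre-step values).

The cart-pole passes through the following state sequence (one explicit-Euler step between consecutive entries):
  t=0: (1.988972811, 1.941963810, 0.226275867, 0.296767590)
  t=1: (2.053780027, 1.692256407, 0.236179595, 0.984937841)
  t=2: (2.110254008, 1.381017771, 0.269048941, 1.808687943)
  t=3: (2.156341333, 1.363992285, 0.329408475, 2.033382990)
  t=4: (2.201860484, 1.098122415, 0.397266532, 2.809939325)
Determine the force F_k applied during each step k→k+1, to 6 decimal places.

step 0→1:
  ẍ = (ẋ'−ẋ)/dt = (1.692256407−1.941963810)/0.033372 = -7.482542
  θ̈ = (θ̇'−θ̇)/dt = (0.984937841−0.296767590)/0.033372 = 20.621187
  sinθ=0.224350, cosθ=0.974509
  F = (M+m)·ẍ + m·l·cosθ·θ̈ − m·l·sinθ·θ̇² = -7.984120 + 0.477926 − 0.000470 = -7.506664
step 1→2:
  ẍ = (ẋ'−ẋ)/dt = (1.381017771−1.692256407)/0.033372 = -9.326341
  θ̈ = (θ̇'−θ̇)/dt = (1.808687943−0.984937841)/0.033372 = 24.683870
  sinθ=0.233990, cosθ=0.972239
  F = (M+m)·ẍ + m·l·cosθ·θ̈ − m·l·sinθ·θ̇² = -9.951513 + 0.570752 − 0.005399 = -9.386160
step 2→3:
  ẍ = (ẋ'−ẋ)/dt = (1.363992285−1.381017771)/0.033372 = -0.510173
  θ̈ = (θ̇'−θ̇)/dt = (2.033382990−1.808687943)/0.033372 = 6.733041
  sinθ=0.265815, cosθ=0.964024
  F = (M+m)·ẍ + m·l·cosθ·θ̈ − m·l·sinθ·θ̇² = -0.544371 + 0.154369 − 0.020681 = -0.410683
step 3→4:
  ẍ = (ẋ'−ẋ)/dt = (1.098122415−1.363992285)/0.033372 = -7.966855
  θ̈ = (θ̇'−θ̇)/dt = (2.809939325−2.033382990)/0.033372 = 23.269697
  sinθ=0.323483, cosθ=0.946234
  F = (M+m)·ẍ + m·l·cosθ·θ̈ − m·l·sinθ·θ̇² = -8.500897 + 0.523661 − 0.031809 = -8.009045

F_0 = -7.506664 N
F_1 = -9.386160 N
F_2 = -0.410683 N
F_3 = -8.009045 N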